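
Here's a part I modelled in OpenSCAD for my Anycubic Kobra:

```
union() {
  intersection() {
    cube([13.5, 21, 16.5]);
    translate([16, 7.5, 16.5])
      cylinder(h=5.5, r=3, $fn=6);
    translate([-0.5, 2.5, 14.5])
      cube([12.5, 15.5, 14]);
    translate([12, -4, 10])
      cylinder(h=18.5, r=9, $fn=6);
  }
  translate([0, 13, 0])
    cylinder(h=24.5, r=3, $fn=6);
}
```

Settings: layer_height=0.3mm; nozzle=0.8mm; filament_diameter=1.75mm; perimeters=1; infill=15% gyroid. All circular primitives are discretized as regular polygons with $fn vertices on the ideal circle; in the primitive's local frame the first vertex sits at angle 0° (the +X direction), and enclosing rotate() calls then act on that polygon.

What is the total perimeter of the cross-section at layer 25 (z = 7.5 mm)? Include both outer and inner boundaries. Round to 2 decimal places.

18.00 mm

At z = 7.5 mm: the 13.5×21 cube contributes its full rectangle (perimeter 69.00 mm); the cylinder at (16, 7.5) is not intersected at this z (z outside [16.5, 22]); the cube at (-0.5, 2.5) is not intersected at this z (z outside [14.5, 28.5]); the cylinder at (12, -4) is not intersected at this z (z outside [10, 28.5]); Keeping only the common overlap: at least one operand is absent at this height, so nothing remains; the cylinder at (0, 13): section is a regular 6-gon, circumradius r=3 (perimeter = 2·6·3.000·sin(180°/6) = 18.00 mm); Taking the union: only the r=3 cylinder at (0, 13) is present, so the union is just that shape — boundary = 18.00 mm. Overall, the cross-section is a single solid region. Total boundary length (outer) = 18.00 mm.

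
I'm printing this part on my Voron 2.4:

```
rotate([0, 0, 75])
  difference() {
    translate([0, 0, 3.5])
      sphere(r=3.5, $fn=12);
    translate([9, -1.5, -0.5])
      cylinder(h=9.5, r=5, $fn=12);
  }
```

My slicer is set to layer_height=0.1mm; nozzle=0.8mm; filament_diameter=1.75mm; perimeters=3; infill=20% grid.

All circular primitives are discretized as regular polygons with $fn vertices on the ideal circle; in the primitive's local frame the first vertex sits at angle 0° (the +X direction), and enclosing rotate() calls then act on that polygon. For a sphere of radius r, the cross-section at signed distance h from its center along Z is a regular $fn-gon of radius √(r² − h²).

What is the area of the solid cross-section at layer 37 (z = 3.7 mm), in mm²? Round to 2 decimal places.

36.63 mm²

At z = 3.7 mm: the r=3.5 sphere slices to a regular 12-gon of circumradius 3.494 (√(r²−h²) with h=0.2 from center) (area = (12/2)·3.494²·sin(360°/12) = 36.63 mm²); the cylinder at (9, -1.5): section is a regular 12-gon, circumradius r=5 (area = (12/2)·5.000²·sin(360°/12) = 75.00 mm²); Subtracting the remaining from the first: starting from the r=3.5 sphere (36.63 mm²), the r=5 cylinder at (9, -1.5) misses the remaining region (no effect) — area = 36.63 mm²; (rotated 75° about Z; rotation is an isometry so areas/perimeters/island counts are preserved). Overall, the cross-section is a single solid region. Net area = 36.63 mm².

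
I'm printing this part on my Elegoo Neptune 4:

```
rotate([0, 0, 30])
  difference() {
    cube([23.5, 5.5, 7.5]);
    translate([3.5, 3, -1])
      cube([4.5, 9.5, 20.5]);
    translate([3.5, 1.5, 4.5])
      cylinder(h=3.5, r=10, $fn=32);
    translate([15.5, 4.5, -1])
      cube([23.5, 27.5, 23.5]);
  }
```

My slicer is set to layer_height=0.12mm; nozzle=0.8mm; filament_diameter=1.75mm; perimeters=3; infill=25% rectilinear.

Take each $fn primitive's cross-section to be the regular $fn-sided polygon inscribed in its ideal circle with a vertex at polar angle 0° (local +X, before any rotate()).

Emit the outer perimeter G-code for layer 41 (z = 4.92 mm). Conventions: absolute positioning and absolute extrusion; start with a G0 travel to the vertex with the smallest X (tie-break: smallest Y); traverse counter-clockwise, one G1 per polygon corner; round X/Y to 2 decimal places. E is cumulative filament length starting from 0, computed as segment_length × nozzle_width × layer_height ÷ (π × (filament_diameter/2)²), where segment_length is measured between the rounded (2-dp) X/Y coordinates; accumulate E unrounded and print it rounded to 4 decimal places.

G0 X8.20 Y11.09 Z4.92
G1 X8.37 Y10.98 E0.0081
G1 X9.80 Y9.64 E0.0863
G1 X10.94 Y8.05 E0.1644
G1 X11.56 Y6.68 E0.2244
G1 X20.35 Y11.75 E0.6294
G1 X18.10 Y15.65 E0.8091
G1 X11.17 Y11.65 E1.1285
G1 X10.67 Y12.51 E1.1682
G1 X8.20 Y11.09 E1.2819

At z = 4.92 mm: the cube is present — its section is the full 23.5×5.5 rectangle; the 4.5×9.5 cube at (3.5, 3) contributes its full rectangle; the cylinder at (3.5, 1.5): section is a regular 32-gon, circumradius r=10; the 23.5×27.5 cube at (15.5, 4.5) contributes its full rectangle; After the difference (first − rest): starting from the 23.5×5.5 cube, the 4.5×9.5 cube at (3.5, 3) partially overlaps it — only the 11.25 mm² overlap (of its 42.75 mm²) is removed, clipping the outline; the r=10 cylinder at (3.5, 1.5) partially overlaps it — only the 61.67 mm² overlap (of its 312.14 mm²) is removed, clipping the outline; the 23.5×27.5 cube at (15.5, 4.5) partially overlaps it — only the 8.00 mm² overlap (of its 646.25 mm²) is removed, clipping the outline — 1 connected region; (whole slice rotated 30° about Z — lengths, areas and connectivity unchanged). The outline is a single polygon with 9 vertices. Extrusion per mm of travel: 0.8 × 0.12 / (π × 0.875²) = 0.039912. Accumulating E over each segment gives final E = 1.2819.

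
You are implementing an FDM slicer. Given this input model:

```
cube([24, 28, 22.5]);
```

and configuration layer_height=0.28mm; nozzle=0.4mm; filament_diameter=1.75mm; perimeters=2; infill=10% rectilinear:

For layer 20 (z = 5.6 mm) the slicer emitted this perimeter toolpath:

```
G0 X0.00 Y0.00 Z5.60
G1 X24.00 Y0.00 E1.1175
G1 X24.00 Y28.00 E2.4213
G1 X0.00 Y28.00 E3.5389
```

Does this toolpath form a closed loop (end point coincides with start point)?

Start point (G0): (0.00, 0.00). End point (last G1): the path does not return to the start — open.

no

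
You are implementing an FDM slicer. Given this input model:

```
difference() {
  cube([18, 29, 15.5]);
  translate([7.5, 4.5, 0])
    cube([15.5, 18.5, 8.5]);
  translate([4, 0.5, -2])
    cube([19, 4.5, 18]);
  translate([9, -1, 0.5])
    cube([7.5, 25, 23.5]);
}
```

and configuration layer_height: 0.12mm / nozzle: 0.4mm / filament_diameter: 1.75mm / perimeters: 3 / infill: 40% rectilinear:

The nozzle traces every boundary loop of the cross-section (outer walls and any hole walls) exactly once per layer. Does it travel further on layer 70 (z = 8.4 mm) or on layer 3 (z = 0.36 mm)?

layer 3 (z = 0.36 mm)

Layer 70 (z = 8.4): the 18×29 cube contributes its full rectangle (perimeter 94.00 mm); the 15.5×18.5 cube at (7.5, 4.5) contributes its full rectangle (perimeter 68.00 mm); the cube at (4, 0.5) (footprint 19×4.5) is included at this height (perimeter 47.00 mm); the 7.5×25 cube at (9, -1) contributes its full rectangle (perimeter 65.00 mm); After the difference (first − rest): starting from the 18×29 cube, the 15.5×18.5 cube at (7.5, 4.5) partially overlaps it — only the 194.25 mm² overlap (of its 286.75 mm²) is removed, clipping the outline; the 19×4.5 cube at (4, 0.5) partially overlaps it — only the 57.75 mm² overlap (of its 85.50 mm²) is removed, clipping the outline; the 7.5×25 cube at (9, -1) partially overlaps it — only the 11.25 mm² overlap (of its 187.50 mm²) is removed, clipping the outline — boundary = 110.00 mm. So its perimeter = 110.00 mm. Layer 3 (z = 0.36): the cube (footprint 18×29) is included at this height (perimeter 94.00 mm); the cube at (7.5, 4.5) is present — its section is the full 15.5×18.5 rectangle (perimeter 68.00 mm); the cube at (4, 0.5) is present — its section is the full 19×4.5 rectangle (perimeter 47.00 mm); the cube at (9, -1) is absent (z outside [0.5, 24]); Taking the first minus the rest: starting from the 18×29 cube, the 15.5×18.5 cube at (7.5, 4.5) partially overlaps it — only the 194.25 mm² overlap (of its 286.75 mm²) is removed, clipping the outline; the 19×4.5 cube at (4, 0.5) partially overlaps it — only the 57.75 mm² overlap (of its 85.50 mm²) is removed, clipping the outline — boundary = 122.00 mm. So its perimeter = 122.00 mm. Layer 3 is larger (122.00 vs 110.00 mm).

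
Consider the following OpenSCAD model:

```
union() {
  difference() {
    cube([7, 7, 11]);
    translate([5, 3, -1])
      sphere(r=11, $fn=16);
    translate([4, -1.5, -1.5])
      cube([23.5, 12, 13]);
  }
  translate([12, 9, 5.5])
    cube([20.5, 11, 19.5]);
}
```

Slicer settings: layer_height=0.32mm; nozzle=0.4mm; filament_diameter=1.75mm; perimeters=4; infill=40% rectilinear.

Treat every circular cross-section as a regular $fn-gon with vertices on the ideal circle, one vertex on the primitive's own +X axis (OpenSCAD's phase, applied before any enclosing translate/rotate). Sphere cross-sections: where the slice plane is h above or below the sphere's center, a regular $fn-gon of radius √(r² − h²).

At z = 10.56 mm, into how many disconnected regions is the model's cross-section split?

2

At z = 10.56 mm: the 7×7 cube contributes its full rectangle; the sphere at (5, 3) is not intersected at this z (|z−center|=11.560 > r=11); the cube at (4, -1.5) (footprint 23.5×12) is included at this height; Subtracting the remaining from the first: starting from the 7×7 cube, the 23.5×12 cube at (4, -1.5) partially overlaps it — only the 21.00 mm² overlap (of its 282.00 mm²) is removed, clipping the outline — 1 connected region; the cube at (12, 9) is present — its section is the full 20.5×11 rectangle; Merging all regions: the 2 present regions are separate (no shared area or edge), so areas and boundary lengths simply add and each stays a separate island — 2 connected regions. The result has 2 disconnected regions.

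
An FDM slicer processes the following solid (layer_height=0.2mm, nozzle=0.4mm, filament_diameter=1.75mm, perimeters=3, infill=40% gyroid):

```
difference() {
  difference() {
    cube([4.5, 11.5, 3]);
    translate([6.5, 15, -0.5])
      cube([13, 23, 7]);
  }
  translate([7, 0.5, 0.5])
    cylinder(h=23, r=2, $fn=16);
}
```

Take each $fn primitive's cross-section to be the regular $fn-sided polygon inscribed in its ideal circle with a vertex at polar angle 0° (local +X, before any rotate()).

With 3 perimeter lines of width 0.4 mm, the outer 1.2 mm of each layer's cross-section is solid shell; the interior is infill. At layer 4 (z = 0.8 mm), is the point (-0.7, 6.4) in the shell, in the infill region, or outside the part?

At z = 0.8 mm: the cube is present — its section is the full 4.5×11.5 rectangle; the cube at (6.5, 15) (footprint 13×23) is included at this height; Subtracting the remaining from the first: starting from the 4.5×11.5 cube, the 13×23 cube at (6.5, 15) misses the remaining region (no effect) — 1 connected region; the r=2 cylinder at (7, 0.5) gives a regular 16-gon of circumradius 2 (constant along its height); After the difference (first − rest): starting from the result so far, the r=2 cylinder at (7, 0.5) misses the remaining region (no effect) — 1 connected region. Overall, the cross-section is a single solid region. The nearest boundary edge runs (0.00, 0.00)→(0.00, 11.50); distance from the point to it = 0.70 mm. The point is not inside any of the regions above, so it lies outside the cross-section (0.70 mm from the nearest boundary).

outside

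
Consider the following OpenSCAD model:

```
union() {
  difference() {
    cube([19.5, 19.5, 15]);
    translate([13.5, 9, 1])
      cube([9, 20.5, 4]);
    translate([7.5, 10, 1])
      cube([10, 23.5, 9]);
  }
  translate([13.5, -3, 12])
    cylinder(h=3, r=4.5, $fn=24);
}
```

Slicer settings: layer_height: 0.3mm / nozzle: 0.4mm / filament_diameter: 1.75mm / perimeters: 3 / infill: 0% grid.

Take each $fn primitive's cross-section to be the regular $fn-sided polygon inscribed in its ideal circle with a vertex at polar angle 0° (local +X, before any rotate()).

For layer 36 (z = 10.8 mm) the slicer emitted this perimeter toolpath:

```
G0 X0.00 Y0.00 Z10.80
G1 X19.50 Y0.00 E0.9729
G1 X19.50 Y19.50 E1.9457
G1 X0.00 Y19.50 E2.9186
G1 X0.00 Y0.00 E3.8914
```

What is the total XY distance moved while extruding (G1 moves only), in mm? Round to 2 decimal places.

78.00 mm

Sum the Euclidean lengths of each G1 segment: total = 78.00 mm.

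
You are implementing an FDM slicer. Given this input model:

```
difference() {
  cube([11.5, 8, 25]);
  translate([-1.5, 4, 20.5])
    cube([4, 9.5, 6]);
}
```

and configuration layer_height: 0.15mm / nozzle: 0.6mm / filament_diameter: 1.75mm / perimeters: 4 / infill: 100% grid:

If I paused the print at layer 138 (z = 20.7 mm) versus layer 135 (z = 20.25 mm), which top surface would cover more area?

Layer 138 (z = 20.7): the cube is present — its section is the full 11.5×8 rectangle (area 92.00 mm²); the 4×9.5 cube at (-1.5, 4) contributes its full rectangle (area 38.00 mm²); Subtracting the remaining from the first: starting from the 11.5×8 cube (92.00 mm²), the 4×9.5 cube at (-1.5, 4) partially overlaps it — only the 10.00 mm² overlap (of its 38.00 mm²) is removed, clipping the outline — area = 82.00 mm². So its area = 82.00 mm². Layer 135 (z = 20.25): the cube is present — its section is the full 11.5×8 rectangle (area 92.00 mm²); the cube at (-1.5, 4) is not intersected at this z (z outside [20.5, 26.5]); After the difference (first − rest): none of the subtracted shapes is present at this height, so the 11.5×8 cube is unchanged — area = 92.00 mm². So its area = 92.00 mm². Layer 135 is larger (92.00 vs 82.00 mm²).

layer 135 (z = 20.25 mm)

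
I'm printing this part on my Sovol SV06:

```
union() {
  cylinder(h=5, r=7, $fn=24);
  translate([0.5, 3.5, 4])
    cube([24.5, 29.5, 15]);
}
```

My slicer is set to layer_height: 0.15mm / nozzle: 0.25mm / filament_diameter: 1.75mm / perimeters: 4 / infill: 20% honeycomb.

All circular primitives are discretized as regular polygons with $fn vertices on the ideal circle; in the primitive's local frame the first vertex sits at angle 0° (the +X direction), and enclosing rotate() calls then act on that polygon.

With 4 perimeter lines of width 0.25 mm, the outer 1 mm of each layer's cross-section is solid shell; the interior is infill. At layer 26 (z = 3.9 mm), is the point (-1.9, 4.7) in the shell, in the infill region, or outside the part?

infill

At z = 3.9 mm: the r=7 cylinder contributes a regular 24-gon of circumradius 7; the cube at (0.5, 3.5) does not reach this height (z outside [4, 19]); Merging all regions: only the r=7 cylinder is present, so the union is just that shape — 1 connected region. Overall, the cross-section is a single solid region. The nearest boundary edge runs (-1.81, 6.76)→(-3.50, 6.06); distance from the point to it = 1.87 mm. The point is inside the cross-section and 1.87 mm from the nearest boundary — more than the 1 mm shell width (4 × 0.25), so it's in the infill interior.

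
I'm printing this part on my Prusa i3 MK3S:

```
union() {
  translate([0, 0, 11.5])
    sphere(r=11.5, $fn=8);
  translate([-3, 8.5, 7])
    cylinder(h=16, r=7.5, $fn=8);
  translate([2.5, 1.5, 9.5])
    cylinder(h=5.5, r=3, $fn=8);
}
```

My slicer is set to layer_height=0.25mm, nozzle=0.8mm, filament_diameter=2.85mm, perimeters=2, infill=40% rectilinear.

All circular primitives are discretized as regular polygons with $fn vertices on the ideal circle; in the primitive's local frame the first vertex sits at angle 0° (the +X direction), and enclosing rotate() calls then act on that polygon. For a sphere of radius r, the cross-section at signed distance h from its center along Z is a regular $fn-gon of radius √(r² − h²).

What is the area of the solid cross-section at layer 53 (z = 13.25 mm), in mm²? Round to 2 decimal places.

At z = 13.25 mm: the sphere: section is a regular 8-gon, circumradius = √(r²−h²) = √(11.5²−1.75²) = 11.366 (area = (8/2)·11.366²·sin(360°/8) = 365.40 mm²); the cylinder at (-3, 8.5): section is a regular 8-gon, circumradius r=7.5 (area = (8/2)·7.500²·sin(360°/8) = 159.10 mm²); the r=3 cylinder at (2.5, 1.5) gives a regular 8-gon of circumradius 3 (constant along its height) (area = (8/2)·3.000²·sin(360°/8) = 25.46 mm²); Combining (union): the regions partially overlap — summed areas 549.95 mm² minus the doubly-counted overlap 118.91 mm² gives 431.05 mm² — area = 431.05 mm². Overall, the cross-section is a single solid region. Net area = 431.05 mm².

431.05 mm²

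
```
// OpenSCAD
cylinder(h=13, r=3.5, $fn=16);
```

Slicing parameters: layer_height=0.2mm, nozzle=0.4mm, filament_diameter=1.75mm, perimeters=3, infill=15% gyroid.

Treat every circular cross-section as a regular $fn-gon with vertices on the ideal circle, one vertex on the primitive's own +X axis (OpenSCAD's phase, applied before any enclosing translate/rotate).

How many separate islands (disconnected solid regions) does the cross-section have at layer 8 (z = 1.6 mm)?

At z = 1.6 mm: the r=3.5 cylinder contributes a regular 16-gon of circumradius 3.5. Overall, the cross-section is a single solid region. Island count = 1.

1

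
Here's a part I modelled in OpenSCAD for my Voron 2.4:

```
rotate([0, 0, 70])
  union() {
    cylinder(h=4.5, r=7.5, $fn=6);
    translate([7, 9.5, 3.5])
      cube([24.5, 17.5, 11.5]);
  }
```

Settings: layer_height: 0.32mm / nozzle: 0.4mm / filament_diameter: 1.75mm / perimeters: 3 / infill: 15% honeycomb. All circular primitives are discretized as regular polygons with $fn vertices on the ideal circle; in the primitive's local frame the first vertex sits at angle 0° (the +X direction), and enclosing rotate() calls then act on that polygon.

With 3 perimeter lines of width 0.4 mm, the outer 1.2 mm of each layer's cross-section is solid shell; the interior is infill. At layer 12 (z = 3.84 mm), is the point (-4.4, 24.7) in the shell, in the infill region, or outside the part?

At z = 3.84 mm: the cylinder: section is a regular 6-gon, circumradius r=7.5; the cube at (7, 9.5) (footprint 24.5×17.5) is included at this height; Combining (union): the 2 present regions are separate (no shared area or edge), so areas and boundary lengths simply add and each stays a separate island — 2 connected regions; (whole slice rotated 70° about Z — lengths, areas and connectivity unchanged). Overall, the cross-section has 2 separate islands. Undo the 70° rotation: the query point maps to (21.706, 12.583) in the un-rotated model frame. The nearest boundary edge runs (31.50, 9.50)→(7.00, 9.50); distance from the point to it = 3.08 mm. (Shell/infill is judged within the island containing the point — the largest one.) The point is inside the cross-section and 3.08 mm from the nearest boundary — more than the 1.2 mm shell width (3 × 0.4), so it's in the infill interior.

infill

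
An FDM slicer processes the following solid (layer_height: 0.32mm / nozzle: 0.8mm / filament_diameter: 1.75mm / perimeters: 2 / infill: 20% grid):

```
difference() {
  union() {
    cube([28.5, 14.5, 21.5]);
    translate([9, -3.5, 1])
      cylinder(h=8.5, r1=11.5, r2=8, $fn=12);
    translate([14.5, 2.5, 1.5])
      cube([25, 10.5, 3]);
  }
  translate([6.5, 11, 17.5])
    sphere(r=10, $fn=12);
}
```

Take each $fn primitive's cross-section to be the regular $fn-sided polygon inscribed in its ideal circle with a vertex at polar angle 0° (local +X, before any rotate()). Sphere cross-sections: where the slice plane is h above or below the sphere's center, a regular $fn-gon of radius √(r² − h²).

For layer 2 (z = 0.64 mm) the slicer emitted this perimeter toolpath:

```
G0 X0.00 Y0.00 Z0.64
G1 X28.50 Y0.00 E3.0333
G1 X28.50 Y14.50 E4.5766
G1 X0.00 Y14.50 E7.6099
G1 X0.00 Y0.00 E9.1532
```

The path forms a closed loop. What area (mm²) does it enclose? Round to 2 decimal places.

Apply the shoelace formula to the sequence of (X, Y) vertices; enclosed area = 413.25 mm².

413.25 mm²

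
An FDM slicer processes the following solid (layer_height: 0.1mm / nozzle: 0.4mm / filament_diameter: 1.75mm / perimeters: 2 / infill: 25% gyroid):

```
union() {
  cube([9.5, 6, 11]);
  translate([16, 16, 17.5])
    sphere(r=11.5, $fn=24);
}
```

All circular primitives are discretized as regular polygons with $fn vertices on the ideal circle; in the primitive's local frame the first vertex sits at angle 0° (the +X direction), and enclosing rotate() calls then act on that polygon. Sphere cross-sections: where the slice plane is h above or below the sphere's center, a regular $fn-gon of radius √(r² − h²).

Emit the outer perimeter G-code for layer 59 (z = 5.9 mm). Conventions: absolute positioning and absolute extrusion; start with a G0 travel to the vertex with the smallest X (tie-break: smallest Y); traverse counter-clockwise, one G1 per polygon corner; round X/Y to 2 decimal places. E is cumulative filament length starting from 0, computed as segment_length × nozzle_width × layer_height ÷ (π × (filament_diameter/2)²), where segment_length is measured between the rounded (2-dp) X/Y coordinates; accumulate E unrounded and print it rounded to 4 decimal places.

G0 X0.00 Y0.00 Z5.90
G1 X9.50 Y0.00 E0.1580
G1 X9.50 Y6.00 E0.2578
G1 X0.00 Y6.00 E0.4158
G1 X0.00 Y0.00 E0.5155

At z = 5.9 mm: the 9.5×6 cube contributes its full rectangle; the sphere at (16, 16) is not intersected at this z (|z−center|=11.600 > r=11.5); Merging all regions: only the 9.5×6 cube is present, so the union is just that shape — 1 connected region. The outline is a single polygon with 4 vertices. Extrusion per mm of travel: 0.4 × 0.1 / (π × 0.875²) = 0.016630. Accumulating E over each segment gives final E = 0.5155.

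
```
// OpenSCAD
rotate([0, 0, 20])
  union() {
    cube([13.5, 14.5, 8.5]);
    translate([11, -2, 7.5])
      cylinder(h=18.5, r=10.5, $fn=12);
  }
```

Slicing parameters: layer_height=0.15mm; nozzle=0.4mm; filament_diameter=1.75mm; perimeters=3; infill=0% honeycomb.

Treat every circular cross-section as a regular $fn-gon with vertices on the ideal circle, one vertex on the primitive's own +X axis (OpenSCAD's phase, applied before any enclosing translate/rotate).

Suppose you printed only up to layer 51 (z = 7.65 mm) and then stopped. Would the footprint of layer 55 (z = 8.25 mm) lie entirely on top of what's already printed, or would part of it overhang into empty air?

entirely on top

Compare the two slices. At z = 7.65: the 13.5×14.5 cube contributes its full rectangle (area 195.75 mm²); the r=10.5 cylinder at (11, -2) contributes a regular 12-gon of circumradius 10.5 (area = (12/2)·10.500²·sin(360°/12) = 330.75 mm²); Merging all regions: the regions partially overlap — summed areas 526.50 mm² minus the doubly-counted overlap 82.64 mm² gives 443.86 mm² — area = 443.86 mm²; (rotated 20° about Z; rotation is an isometry so areas/perimeters/island counts are preserved). At z = 8.25: the cube (footprint 13.5×14.5) is included at this height (area 195.75 mm²); the r=10.5 cylinder at (11, -2) gives a regular 12-gon of circumradius 10.5 (constant along its height) (area = (12/2)·10.500²·sin(360°/12) = 330.75 mm²); Taking the union: the regions partially overlap — summed areas 526.50 mm² minus the doubly-counted overlap 82.64 mm² gives 443.86 mm² — area = 443.86 mm²; (rotated 20° about Z; rotation is an isometry so areas/perimeters/island counts are preserved). Checking containment: the cross-section at z = 8.25 is a subset of the cross-section at z = 7.65.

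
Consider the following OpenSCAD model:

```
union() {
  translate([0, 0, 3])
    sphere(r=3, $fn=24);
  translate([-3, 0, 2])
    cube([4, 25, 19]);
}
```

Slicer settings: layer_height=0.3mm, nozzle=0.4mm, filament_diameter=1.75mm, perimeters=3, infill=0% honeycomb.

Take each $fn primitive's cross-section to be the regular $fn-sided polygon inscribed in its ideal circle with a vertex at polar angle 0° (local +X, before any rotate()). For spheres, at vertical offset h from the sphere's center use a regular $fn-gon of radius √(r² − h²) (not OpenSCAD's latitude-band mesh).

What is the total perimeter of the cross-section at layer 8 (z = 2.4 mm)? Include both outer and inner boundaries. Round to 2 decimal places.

64.11 mm

At z = 2.4 mm: the r=3 sphere slices to a regular 24-gon of circumradius 2.939 (√(r²−h²) with h=0.6 from center) (perimeter = 2·24·2.939·sin(180°/24) = 18.42 mm); the cube at (-3, 0) (footprint 4×25) is included at this height (perimeter 58.00 mm); Taking the union: the regions partially overlap (shared area 9.57 mm²), so the edge portions inside another operand are dropped and the merged outline is re-measured after clipping — boundary = 64.11 mm. Overall, the cross-section is a single solid region. Total boundary length (outer) = 64.11 mm.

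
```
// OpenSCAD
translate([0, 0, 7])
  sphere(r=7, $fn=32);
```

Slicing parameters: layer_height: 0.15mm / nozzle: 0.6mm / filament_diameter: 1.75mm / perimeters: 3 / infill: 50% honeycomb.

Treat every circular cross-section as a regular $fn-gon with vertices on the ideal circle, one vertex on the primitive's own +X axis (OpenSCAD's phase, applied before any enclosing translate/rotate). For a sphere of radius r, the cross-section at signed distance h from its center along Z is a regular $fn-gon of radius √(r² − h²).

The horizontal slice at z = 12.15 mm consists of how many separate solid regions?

At z = 12.15 mm: the r=7 sphere contributes a regular 32-gon of circumradius √(7²−5.15²) = 4.741. The result has 1 disconnected region.

1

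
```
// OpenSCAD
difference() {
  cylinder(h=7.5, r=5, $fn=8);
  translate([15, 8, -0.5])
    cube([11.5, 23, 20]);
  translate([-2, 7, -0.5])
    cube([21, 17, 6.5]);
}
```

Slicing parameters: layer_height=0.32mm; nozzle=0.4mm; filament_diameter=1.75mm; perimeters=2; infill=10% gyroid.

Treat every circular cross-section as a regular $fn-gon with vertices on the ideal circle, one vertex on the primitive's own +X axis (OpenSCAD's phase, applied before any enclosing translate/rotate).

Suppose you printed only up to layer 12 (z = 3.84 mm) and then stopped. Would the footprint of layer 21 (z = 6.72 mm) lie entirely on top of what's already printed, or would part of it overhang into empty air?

Compare the two slices. At z = 3.84: the r=5 cylinder contributes a regular 8-gon of circumradius 5 (area = (8/2)·5.000²·sin(360°/8) = 70.71 mm²); the 11.5×23 cube at (15, 8) contributes its full rectangle (area 264.50 mm²); the 21×17 cube at (-2, 7) contributes its full rectangle (area 357.00 mm²); After the difference (first − rest): starting from the r=5 cylinder (70.71 mm²), the 11.5×23 cube at (15, 8) misses the remaining region (no effect); the 21×17 cube at (-2, 7) misses the remaining region (no effect) — area = 70.71 mm². At z = 6.72: the r=5 cylinder gives a regular 8-gon of circumradius 5 (constant along its height) (area = (8/2)·5.000²·sin(360°/8) = 70.71 mm²); the cube at (15, 8) (footprint 11.5×23) is included at this height (area 264.50 mm²); the cube at (-2, 7) does not reach this height (z outside [-0.5, 6]); Taking the first minus the rest: starting from the r=5 cylinder (70.71 mm²), the 11.5×23 cube at (15, 8) misses the remaining region (no effect) — area = 70.71 mm². Checking containment: the cross-section at z = 6.72 is a subset of the cross-section at z = 3.84.

entirely on top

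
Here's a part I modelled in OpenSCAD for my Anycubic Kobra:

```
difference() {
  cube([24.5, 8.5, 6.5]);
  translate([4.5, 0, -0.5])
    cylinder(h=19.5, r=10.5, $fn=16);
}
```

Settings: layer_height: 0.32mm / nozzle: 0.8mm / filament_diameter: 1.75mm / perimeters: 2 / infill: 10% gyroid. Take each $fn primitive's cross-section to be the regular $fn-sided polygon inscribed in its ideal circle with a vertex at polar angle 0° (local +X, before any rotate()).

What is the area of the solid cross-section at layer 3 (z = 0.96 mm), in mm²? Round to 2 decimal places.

At z = 0.96 mm: the cube (footprint 24.5×8.5) is included at this height (area 208.25 mm²); the r=10.5 cylinder at (4.5, 0) gives a regular 16-gon of circumradius 10.5 (constant along its height) (area = (16/2)·10.500²·sin(360°/16) = 337.53 mm²); Subtracting the remaining from the first: starting from the 24.5×8.5 cube (208.25 mm²), the r=10.5 cylinder at (4.5, 0) partially overlaps it — only the 115.12 mm² overlap (of its 337.53 mm²) is removed, clipping the outline — area = 93.13 mm². Overall, the cross-section is a single solid region. Net area = 93.13 mm².

93.13 mm²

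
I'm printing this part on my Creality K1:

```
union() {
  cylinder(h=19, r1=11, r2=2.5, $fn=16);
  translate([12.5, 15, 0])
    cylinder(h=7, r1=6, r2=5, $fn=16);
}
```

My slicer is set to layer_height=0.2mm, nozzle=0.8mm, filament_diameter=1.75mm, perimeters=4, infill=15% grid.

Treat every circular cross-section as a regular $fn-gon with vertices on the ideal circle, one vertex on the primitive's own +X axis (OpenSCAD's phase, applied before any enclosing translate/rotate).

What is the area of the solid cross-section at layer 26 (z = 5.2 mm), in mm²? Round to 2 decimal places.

At z = 5.2 mm: the cone (r1=11→r2=2.5) has section circumradius 8.674 here — a regular 16-gon (area = (16/2)·8.674²·sin(360°/16) = 230.32 mm²); the cone at (12.5, 15) (r1=6→r2=5) has section circumradius 5.257 here — a regular 16-gon (area = (16/2)·5.257²·sin(360°/16) = 84.61 mm²); Combining (union): the 2 present regions are separate (no shared area or edge), so areas and boundary lengths simply add and each stays a separate island — area = 314.93 mm². Overall, the cross-section has 2 separate islands. Net area = 314.93 mm².

314.93 mm²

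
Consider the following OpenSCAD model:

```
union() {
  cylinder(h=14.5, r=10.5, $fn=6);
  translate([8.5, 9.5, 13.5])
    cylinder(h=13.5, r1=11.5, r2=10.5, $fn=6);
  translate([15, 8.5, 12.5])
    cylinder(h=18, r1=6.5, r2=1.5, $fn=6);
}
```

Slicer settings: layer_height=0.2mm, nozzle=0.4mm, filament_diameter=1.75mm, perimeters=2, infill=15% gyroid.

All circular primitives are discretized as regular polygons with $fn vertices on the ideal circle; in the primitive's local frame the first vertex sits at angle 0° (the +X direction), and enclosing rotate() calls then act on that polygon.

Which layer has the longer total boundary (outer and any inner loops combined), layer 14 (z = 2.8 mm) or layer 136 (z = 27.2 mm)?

layer 14 (z = 2.8 mm)

Layer 14 (z = 2.8): the r=10.5 cylinder contributes a regular 6-gon of circumradius 10.5 (perimeter = 2·6·10.500·sin(180°/6) = 63.00 mm); the cone at (8.5, 9.5) is absent (z outside [13.5, 27]); the cone at (15, 8.5) is not intersected at this z (z outside [12.5, 30.5]); Combining (union): only the r=10.5 cylinder is present, so the union is just that shape — boundary = 63.00 mm. So its perimeter = 63.00 mm. Layer 136 (z = 27.2): the cylinder does not reach this height (z outside [0, 14.5]); the cone at (8.5, 9.5) is absent (z outside [13.5, 27]); the cone at (15, 8.5) contributes a regular 6-gon of circumradius 2.417 (interpolated between r1=6.5 and r2=1.5 at t=0.817) (perimeter = 2·6·2.417·sin(180°/6) = 14.50 mm); Taking the union: only the cone at (15, 8.5) is present, so the union is just that shape — boundary = 14.50 mm. So its perimeter = 14.50 mm. Layer 14 is larger (63.00 vs 14.50 mm).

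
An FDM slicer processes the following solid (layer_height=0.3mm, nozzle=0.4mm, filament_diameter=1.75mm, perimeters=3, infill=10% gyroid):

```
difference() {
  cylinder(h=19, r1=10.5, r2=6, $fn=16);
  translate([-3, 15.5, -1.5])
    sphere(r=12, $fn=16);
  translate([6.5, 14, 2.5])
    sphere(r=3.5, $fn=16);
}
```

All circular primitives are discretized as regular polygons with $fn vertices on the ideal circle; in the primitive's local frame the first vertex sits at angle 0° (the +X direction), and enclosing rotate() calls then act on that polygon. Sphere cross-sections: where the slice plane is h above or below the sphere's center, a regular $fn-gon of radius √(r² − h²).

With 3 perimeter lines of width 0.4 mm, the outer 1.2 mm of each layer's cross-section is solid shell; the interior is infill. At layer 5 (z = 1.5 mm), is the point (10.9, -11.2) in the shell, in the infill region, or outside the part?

outside

At z = 1.5 mm: the cone contributes a regular 16-gon of circumradius 10.145 (interpolated between r1=10.5 and r2=6 at t=0.079); the sphere at (-3, 15.5): section is a regular 16-gon, circumradius = √(r²−h²) = √(12²−3²) = 11.619; the r=3.5 sphere at (6.5, 14) slices to a regular 16-gon of circumradius 3.354 (√(r²−h²) with h=1 from center); Subtracting the remaining from the first: starting from the cone, the r=12 sphere at (-3, 15.5) partially overlaps it — only the 56.90 mm² overlap (of its 413.30 mm²) is removed, clipping the outline; the r=3.5 sphere at (6.5, 14) misses the remaining region (no effect) — 1 connected region. Overall, the cross-section is a single solid region. The nearest boundary edge runs (9.37, -3.88)→(7.17, -7.17); distance from the point to it = 5.49 mm. The point is not inside any of the regions above, so it lies outside the cross-section (5.49 mm from the nearest boundary).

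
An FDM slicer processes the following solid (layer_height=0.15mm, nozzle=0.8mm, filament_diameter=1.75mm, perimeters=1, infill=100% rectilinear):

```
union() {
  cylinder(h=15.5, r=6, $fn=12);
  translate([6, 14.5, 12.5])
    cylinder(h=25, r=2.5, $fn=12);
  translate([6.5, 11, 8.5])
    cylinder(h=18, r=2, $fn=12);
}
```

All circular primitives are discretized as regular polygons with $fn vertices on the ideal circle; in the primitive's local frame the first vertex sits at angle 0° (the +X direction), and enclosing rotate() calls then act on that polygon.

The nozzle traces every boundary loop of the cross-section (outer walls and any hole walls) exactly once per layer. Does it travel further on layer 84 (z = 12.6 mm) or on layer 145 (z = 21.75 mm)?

layer 84 (z = 12.6 mm)

Layer 84 (z = 12.6): the r=6 cylinder gives a regular 12-gon of circumradius 6 (constant along its height) (perimeter = 2·12·6.000·sin(180°/12) = 37.27 mm); the r=2.5 cylinder at (6, 14.5) contributes a regular 12-gon of circumradius 2.5 (perimeter = 2·12·2.500·sin(180°/12) = 15.53 mm); the cylinder at (6.5, 11): section is a regular 12-gon, circumradius r=2 (perimeter = 2·12·2.000·sin(180°/12) = 12.42 mm); Taking the union: the regions partially overlap (shared area 1.52 mm²), so the edge portions inside another operand are dropped and the merged outline is re-measured after clipping — boundary = 59.62 mm. So its perimeter = 59.62 mm. Layer 145 (z = 21.75): the cylinder does not reach this height (z outside [0, 15.5]); the cylinder at (6, 14.5): section is a regular 12-gon, circumradius r=2.5 (perimeter = 2·12·2.500·sin(180°/12) = 15.53 mm); the cylinder at (6.5, 11): section is a regular 12-gon, circumradius r=2 (perimeter = 2·12·2.000·sin(180°/12) = 12.42 mm); Combining (union): the regions partially overlap (shared area 1.52 mm²), so the edge portions inside another operand are dropped and the merged outline is re-measured after clipping — boundary = 22.35 mm. So its perimeter = 22.35 mm. Layer 84 is larger (59.62 vs 22.35 mm).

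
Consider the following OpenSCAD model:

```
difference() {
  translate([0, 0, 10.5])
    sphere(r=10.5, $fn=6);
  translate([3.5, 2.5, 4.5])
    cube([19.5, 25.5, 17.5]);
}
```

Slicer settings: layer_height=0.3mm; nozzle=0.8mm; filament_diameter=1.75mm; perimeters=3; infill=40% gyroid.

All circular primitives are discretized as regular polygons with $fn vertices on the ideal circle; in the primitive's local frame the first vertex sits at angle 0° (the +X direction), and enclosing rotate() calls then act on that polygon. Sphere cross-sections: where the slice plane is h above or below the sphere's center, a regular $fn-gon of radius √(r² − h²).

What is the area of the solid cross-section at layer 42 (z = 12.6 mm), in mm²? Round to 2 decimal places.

At z = 12.6 mm: the r=10.5 sphere slices to a regular 6-gon of circumradius 10.288 (√(r²−h²) with h=2.1 from center) (area = (6/2)·10.288²·sin(360°/6) = 274.98 mm²); the cube at (3.5, 2.5) is present — its section is the full 19.5×25.5 rectangle (area 497.25 mm²); Subtracting the remaining from the first: starting from the r=10.5 sphere (274.98 mm²), the 19.5×25.5 cube at (3.5, 2.5) partially overlaps it — only the 22.40 mm² overlap (of its 497.25 mm²) is removed, clipping the outline — area = 252.58 mm². Overall, the cross-section is a single solid region. Net area = 252.58 mm².

252.58 mm²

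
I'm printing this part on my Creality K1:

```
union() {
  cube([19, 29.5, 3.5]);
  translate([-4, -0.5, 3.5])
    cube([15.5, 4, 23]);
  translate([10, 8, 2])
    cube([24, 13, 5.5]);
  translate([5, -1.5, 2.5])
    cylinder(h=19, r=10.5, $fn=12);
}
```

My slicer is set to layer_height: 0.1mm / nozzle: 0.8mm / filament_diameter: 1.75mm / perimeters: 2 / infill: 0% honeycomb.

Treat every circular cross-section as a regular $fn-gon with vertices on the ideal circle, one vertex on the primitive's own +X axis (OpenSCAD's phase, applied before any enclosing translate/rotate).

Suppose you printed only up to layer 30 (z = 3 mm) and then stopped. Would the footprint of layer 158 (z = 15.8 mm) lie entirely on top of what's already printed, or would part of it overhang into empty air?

Compare the two slices. At z = 3: the 19×29.5 cube contributes its full rectangle (area 560.50 mm²); the cube at (-4, -0.5) is not intersected at this z (z outside [3.5, 26.5]); the cube at (10, 8) (footprint 24×13) is included at this height (area 312.00 mm²); the cylinder at (5, -1.5): section is a regular 12-gon, circumradius r=10.5 (area = (12/2)·10.500²·sin(360°/12) = 330.75 mm²); Merging all regions: the regions partially overlap — summed areas 1203.25 mm² minus the doubly-counted overlap 225.89 mm² gives 977.36 mm² — area = 977.36 mm². At z = 15.8: the cube does not reach this height (z outside [0, 3.5]); the cube at (-4, -0.5) is present — its section is the full 15.5×4 rectangle (area 62.00 mm²); the cube at (10, 8) is not intersected at this z (z outside [2, 7.5]); the cylinder at (5, -1.5): section is a regular 12-gon, circumradius r=10.5 (area = (12/2)·10.500²·sin(360°/12) = 330.75 mm²); Combining (union): the 15.5×4 cube at (-4, -0.5) lies entirely inside the r=10.5 cylinder at (5, -1.5), so the union is just the r=10.5 cylinder at (5, -1.5) — area = 330.75 mm². Checking containment: the cross-section at z = 15.8 is a subset of the cross-section at z = 3.

entirely on top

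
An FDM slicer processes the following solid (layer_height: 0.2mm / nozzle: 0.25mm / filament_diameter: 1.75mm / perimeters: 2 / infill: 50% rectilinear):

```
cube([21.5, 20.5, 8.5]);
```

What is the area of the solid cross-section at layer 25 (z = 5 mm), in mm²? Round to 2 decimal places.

440.75 mm²

At z = 5 mm: the cube (footprint 21.5×20.5) is included at this height (area 440.75 mm²). Overall, the cross-section is a single solid region. Net area = 440.75 mm².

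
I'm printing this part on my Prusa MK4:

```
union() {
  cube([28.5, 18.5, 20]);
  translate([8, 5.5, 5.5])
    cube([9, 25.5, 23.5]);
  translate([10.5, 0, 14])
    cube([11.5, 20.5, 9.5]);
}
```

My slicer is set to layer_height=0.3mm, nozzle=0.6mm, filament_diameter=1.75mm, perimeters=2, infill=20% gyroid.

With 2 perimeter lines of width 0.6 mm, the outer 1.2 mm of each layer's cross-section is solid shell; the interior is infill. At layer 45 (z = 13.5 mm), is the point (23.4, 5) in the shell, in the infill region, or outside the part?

infill

At z = 13.5 mm: the 28.5×18.5 cube contributes its full rectangle; the cube at (8, 5.5) is present — its section is the full 9×25.5 rectangle; the cube at (10.5, 0) is absent (z outside [14, 23.5]); Merging all regions: the regions partially overlap (shared area 117.00 mm²), so overlapping operands fuse into one piece — 1 connected region. Overall, the cross-section is a single solid region. The nearest boundary edge runs (28.50, 0.00)→(0.00, 0.00); distance from the point to it = 5.00 mm. The point is inside the cross-section and 5.00 mm from the nearest boundary — more than the 1.2 mm shell width (2 × 0.6), so it's in the infill interior.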